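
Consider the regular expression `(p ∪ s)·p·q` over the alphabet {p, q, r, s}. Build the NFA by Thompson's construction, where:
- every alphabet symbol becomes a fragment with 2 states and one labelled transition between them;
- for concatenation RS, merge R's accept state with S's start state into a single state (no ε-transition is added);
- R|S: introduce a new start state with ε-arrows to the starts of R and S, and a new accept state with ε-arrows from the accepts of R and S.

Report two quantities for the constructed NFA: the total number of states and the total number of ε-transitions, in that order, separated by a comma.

8, 4

Building bottom-up:
Each of the 4 symbol leaves contributes 2 states and 0 ε-transitions.
  p ∪ s → 6 states, 4 ε-transitions
  (p ∪ s)·p·q → 8 states, 4 ε-transitions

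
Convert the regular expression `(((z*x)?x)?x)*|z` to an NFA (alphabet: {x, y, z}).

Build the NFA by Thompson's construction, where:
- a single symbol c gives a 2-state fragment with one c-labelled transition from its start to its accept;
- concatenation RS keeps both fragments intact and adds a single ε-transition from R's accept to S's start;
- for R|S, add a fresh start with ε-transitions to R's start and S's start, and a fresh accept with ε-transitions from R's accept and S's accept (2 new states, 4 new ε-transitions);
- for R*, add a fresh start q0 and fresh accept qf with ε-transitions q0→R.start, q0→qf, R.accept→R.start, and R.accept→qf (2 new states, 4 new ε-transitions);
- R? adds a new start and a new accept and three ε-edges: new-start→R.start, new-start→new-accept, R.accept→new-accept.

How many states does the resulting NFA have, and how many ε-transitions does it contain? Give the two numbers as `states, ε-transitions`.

Building bottom-up:
Each of the 5 symbol leaves contributes 2 states and 0 ε-transitions.
  z* : 4 states, 4 ε-transitions
  z*x : 6 states, 5 ε-transitions
  (z*x)? : 8 states, 8 ε-transitions
  (z*x)?x : 10 states, 9 ε-transitions
  ((z*x)?x)? : 12 states, 12 ε-transitions
  ((z*x)?x)?x : 14 states, 13 ε-transitions
  (((z*x)?x)?x)* : 16 states, 17 ε-transitions
  (((z*x)?x)?x)*|z : 20 states, 21 ε-transitions

20, 21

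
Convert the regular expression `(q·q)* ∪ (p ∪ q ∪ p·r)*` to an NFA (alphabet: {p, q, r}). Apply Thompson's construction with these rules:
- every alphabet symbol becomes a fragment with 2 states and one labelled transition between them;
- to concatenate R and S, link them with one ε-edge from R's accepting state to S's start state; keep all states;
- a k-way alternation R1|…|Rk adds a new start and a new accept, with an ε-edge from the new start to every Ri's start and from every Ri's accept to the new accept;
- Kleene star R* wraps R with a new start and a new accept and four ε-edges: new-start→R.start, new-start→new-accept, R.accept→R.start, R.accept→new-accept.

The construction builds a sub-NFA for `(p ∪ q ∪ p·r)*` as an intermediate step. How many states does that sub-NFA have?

Fragment for `(p ∪ q ∪ p·r)*`:
Each of the 4 symbol leaves contributes a 2-state fragment.
  p·r : 4 states
  p ∪ q ∪ p·r : 10 states
  (p ∪ q ∪ p·r)* : 12 states

12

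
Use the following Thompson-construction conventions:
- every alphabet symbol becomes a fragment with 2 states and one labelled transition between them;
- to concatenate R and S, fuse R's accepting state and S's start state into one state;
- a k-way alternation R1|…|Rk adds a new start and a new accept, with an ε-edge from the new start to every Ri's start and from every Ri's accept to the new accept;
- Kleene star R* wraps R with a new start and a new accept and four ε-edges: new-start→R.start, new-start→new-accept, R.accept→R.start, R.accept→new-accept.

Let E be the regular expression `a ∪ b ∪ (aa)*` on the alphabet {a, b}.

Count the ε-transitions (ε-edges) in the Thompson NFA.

10

By structural recursion:
Each of the 4 symbol leaves contributes 0 ε-transitions.
  aa → 0 ε-transitions
  (aa)* → 4 ε-transitions
  a ∪ b ∪ (aa)* → 10 ε-transitions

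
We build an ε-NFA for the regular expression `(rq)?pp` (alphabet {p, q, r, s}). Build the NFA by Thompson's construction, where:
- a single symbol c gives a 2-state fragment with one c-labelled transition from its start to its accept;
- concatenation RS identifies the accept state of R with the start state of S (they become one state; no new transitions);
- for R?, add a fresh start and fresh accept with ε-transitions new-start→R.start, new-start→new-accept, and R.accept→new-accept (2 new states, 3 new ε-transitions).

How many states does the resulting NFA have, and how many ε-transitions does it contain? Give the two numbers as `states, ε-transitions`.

By structural recursion:
Each of the 4 symbol leaves contributes 2 states and 0 ε-transitions.
  rq = 3 states, 0 ε-transitions
  (rq)? = 5 states, 3 ε-transitions
  (rq)?pp = 7 states, 3 ε-transitions

7, 3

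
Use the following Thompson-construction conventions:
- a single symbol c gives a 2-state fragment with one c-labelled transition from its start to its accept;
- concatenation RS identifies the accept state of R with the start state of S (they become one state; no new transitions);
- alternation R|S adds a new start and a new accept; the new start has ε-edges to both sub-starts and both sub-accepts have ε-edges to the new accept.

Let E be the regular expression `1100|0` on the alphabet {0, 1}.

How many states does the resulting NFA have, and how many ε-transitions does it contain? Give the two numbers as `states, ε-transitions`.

Recursing over subexpressions:
Each of the 5 symbol leaves contributes 2 states and 0 ε-transitions.
  1100 : 5 states, 0 ε-transitions
  1100|0 : 9 states, 4 ε-transitions

9, 4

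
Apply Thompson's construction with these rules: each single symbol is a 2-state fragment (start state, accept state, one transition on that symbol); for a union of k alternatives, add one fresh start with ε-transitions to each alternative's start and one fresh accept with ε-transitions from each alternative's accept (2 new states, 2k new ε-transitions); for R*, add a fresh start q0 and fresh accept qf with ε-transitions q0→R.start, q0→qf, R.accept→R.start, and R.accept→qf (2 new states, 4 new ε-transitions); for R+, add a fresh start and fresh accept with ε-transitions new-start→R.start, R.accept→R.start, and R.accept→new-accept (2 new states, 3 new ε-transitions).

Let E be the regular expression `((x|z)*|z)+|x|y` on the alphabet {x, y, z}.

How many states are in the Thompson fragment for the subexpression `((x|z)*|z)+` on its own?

Fragment for `((x|z)*|z)+`:
Each of the 3 symbol leaves contributes a 2-state fragment.
  x|z → 6 states
  (x|z)* → 8 states
  (x|z)*|z → 12 states
  ((x|z)*|z)+ → 14 states

14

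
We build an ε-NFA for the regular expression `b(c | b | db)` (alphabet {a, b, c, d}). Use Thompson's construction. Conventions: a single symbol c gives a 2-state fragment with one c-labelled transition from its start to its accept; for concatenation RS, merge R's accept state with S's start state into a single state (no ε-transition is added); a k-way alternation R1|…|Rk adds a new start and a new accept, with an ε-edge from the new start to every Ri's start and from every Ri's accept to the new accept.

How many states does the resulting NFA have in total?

Recursing over subexpressions:
Each of the 5 symbol leaves contributes a 2-state fragment.
  db — 3 states
  c | b | db — 9 states
  b(c | b | db) — 10 states

10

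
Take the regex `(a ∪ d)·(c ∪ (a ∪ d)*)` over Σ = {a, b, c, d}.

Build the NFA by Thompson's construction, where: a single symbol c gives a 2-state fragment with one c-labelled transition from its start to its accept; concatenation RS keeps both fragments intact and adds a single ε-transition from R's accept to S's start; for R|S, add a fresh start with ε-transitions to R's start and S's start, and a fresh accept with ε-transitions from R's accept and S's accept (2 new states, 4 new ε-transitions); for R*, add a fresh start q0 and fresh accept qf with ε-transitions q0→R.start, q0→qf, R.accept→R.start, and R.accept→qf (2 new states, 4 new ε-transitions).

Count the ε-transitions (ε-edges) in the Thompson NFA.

By structural recursion:
Each of the 5 symbol leaves contributes 0 ε-transitions.
  a ∪ d = 4 ε-transitions
  a ∪ d = 4 ε-transitions
  (a ∪ d)* = 8 ε-transitions
  c ∪ (a ∪ d)* = 12 ε-transitions
  (a ∪ d)·(c ∪ (a ∪ d)*) = 17 ε-transitions

17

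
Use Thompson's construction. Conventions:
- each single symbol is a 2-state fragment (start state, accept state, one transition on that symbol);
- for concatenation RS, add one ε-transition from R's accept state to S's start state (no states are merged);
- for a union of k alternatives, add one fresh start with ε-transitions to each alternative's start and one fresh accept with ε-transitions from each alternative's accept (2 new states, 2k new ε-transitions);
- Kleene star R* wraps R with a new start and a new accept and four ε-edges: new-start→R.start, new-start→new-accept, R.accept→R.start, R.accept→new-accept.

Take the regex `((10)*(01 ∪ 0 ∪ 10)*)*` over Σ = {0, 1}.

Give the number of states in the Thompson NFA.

22

Bottom-up over the parse tree:
Each of the 7 symbol leaves contributes a 2-state fragment.
  10 : 4 states
  (10)* : 6 states
  01 : 4 states
  10 : 4 states
  01 ∪ 0 ∪ 10 : 12 states
  (01 ∪ 0 ∪ 10)* : 14 states
  (10)*(01 ∪ 0 ∪ 10)* : 20 states
  ((10)*(01 ∪ 0 ∪ 10)*)* : 22 states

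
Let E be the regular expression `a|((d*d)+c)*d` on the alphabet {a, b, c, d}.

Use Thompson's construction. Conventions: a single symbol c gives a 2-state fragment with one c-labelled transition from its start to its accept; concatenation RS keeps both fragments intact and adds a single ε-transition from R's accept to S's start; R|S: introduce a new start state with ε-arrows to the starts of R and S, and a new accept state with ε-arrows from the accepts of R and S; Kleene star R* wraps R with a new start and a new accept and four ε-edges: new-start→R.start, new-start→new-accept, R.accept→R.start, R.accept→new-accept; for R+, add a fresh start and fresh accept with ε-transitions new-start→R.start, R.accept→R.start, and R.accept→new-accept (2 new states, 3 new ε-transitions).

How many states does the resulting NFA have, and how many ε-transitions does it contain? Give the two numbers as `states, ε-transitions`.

Per subexpression:
Each of the 5 symbol leaves contributes 2 states and 0 ε-transitions.
  d* = 4 states, 4 ε-transitions
  d*d = 6 states, 5 ε-transitions
  (d*d)+ = 8 states, 8 ε-transitions
  (d*d)+c = 10 states, 9 ε-transitions
  ((d*d)+c)* = 12 states, 13 ε-transitions
  ((d*d)+c)*d = 14 states, 14 ε-transitions
  a|((d*d)+c)*d = 18 states, 18 ε-transitions

18, 18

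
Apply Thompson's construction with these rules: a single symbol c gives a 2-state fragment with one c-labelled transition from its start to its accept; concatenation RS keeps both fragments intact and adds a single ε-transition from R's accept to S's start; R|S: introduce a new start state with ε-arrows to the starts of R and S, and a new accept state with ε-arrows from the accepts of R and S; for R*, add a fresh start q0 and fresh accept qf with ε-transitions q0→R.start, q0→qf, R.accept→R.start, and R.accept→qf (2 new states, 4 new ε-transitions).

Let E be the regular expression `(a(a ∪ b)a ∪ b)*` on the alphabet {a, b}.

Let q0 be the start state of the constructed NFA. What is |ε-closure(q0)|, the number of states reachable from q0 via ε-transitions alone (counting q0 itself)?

5

Let C(F) = |ε-closure(F.start)| within fragment F, and note whether F accepts ε. Symbol fragments have C = 1 and do not accept ε. Then:
  a ∪ b → new start ε-reaches every alternative's start; none of them accept ε, so the new accept is not reached: C = 1 + 1 + 1 = 3
  a(a ∪ b)a → same as the first factor's closure: C = 1
  a(a ∪ b)a ∪ b → C = 1 + 1 + 1 = 3 (the new accept is not ε-reachable since no branch accepts ε)
  (a(a ∪ b)a ∪ b)* → C = 1 (new start) + 3 (body) + 1 (new accept) = 5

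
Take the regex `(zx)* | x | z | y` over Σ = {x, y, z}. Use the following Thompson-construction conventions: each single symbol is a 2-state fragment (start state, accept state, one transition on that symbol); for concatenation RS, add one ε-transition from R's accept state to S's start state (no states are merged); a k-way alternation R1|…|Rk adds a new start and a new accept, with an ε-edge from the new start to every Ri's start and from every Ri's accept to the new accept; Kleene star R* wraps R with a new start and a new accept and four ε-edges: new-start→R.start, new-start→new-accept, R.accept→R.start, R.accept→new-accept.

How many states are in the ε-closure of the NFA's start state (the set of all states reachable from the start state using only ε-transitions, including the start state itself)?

8

Compute the ε-closure size of each fragment's start state recursively; a symbol fragment's start has no outgoing ε-edge, so its closure is just itself (size 1).
  zx → same as the first factor's closure: |closure| = 1
  (zx)* → new start has ε-edges to the inner start and to the new accept, so |closure| = 2 + 1 = 3
  (zx)* | x | z | y → new start ε-reaches every alternative's start; at least one alternative accepts ε, so the union's new accept is reached too: |closure| = 1 + 3 + 1 + 1 + 1 + 1 = 8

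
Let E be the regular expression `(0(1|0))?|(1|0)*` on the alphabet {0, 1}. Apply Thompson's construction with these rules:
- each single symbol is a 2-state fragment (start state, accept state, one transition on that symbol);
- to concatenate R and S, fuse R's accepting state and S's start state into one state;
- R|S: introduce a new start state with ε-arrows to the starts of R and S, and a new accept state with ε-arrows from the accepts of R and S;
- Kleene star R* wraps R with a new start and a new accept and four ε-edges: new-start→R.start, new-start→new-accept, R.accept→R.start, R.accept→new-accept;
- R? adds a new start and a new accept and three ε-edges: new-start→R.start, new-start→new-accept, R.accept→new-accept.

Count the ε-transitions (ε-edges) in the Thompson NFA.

19

By structural recursion:
Each of the 5 symbol leaves contributes 0 ε-transitions.
  1|0 → 4 ε-transitions
  0(1|0) → 4 ε-transitions
  (0(1|0))? → 7 ε-transitions
  1|0 → 4 ε-transitions
  (1|0)* → 8 ε-transitions
  (0(1|0))?|(1|0)* → 19 ε-transitions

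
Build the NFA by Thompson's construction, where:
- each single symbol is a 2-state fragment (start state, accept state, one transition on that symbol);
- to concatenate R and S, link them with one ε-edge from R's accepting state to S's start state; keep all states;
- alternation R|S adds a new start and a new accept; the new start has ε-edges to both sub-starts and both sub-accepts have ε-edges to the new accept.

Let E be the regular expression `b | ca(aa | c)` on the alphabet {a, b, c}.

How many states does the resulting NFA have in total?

Building bottom-up:
Each of the 6 symbol leaves contributes a 2-state fragment.
  aa — 4 states
  aa | c — 8 states
  ca(aa | c) — 12 states
  b | ca(aa | c) — 16 states

16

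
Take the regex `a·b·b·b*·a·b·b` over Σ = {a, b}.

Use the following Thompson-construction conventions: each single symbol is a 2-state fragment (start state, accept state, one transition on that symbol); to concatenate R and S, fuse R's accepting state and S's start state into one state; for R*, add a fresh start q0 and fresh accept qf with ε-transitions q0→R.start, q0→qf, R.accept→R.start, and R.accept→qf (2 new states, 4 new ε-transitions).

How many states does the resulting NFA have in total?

10

Recursing over subexpressions:
Each of the 7 symbol leaves contributes a 2-state fragment.
  b* = 4 states
  a·b·b·b*·a·b·b = 10 states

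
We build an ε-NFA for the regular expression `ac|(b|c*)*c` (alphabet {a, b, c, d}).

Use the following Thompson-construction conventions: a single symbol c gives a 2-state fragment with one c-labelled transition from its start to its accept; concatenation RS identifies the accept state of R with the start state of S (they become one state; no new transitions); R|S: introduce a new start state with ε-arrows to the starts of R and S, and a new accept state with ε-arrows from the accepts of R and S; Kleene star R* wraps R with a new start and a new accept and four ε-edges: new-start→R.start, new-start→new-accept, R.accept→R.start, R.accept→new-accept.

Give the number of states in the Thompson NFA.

Recursing over subexpressions:
Each of the 5 symbol leaves contributes a 2-state fragment.
  ac — 3 states
  c* — 4 states
  b|c* — 8 states
  (b|c*)* — 10 states
  (b|c*)*c — 11 states
  ac|(b|c*)*c — 16 states

16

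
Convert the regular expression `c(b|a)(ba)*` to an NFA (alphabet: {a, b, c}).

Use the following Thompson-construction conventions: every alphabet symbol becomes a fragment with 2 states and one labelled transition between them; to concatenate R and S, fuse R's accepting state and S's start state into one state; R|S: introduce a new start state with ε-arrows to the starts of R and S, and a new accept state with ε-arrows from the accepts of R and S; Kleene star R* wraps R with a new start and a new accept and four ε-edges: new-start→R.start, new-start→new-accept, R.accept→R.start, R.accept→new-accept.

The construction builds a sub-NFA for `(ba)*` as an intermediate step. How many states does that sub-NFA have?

5

Fragment for `(ba)*`:
Each of the 2 symbol leaves contributes a 2-state fragment.
  ba = 3 states
  (ba)* = 5 states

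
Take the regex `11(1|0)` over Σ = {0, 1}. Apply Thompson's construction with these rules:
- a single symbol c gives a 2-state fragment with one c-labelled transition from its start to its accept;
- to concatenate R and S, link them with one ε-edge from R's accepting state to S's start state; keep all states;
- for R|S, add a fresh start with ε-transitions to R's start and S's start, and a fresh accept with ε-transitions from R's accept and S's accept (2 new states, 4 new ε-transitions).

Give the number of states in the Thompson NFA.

10

Building bottom-up:
Each of the 4 symbol leaves contributes a 2-state fragment.
  1|0 = 6 states
  11(1|0) = 10 states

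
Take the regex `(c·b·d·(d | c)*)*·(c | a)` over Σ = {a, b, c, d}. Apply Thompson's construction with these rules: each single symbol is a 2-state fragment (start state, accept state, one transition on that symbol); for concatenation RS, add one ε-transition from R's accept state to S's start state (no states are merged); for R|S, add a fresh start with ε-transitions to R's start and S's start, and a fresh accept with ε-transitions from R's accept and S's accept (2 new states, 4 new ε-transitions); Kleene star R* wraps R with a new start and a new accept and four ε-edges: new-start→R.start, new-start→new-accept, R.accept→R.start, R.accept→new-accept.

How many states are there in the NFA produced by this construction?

By structural recursion:
Each of the 7 symbol leaves contributes a 2-state fragment.
  d | c → 6 states
  (d | c)* → 8 states
  c·b·d·(d | c)* → 14 states
  (c·b·d·(d | c)*)* → 16 states
  c | a → 6 states
  (c·b·d·(d | c)*)*·(c | a) → 22 states

22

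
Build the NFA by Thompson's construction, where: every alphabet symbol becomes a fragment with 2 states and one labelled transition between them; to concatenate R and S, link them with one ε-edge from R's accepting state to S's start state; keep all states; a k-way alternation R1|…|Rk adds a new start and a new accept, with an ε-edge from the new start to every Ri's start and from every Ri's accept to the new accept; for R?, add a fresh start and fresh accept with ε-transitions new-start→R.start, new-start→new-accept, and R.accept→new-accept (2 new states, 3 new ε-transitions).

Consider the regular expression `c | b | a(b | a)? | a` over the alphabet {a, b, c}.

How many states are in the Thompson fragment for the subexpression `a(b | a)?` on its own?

10

Fragment for `a(b | a)?`:
Each of the 3 symbol leaves contributes a 2-state fragment.
  b | a → 6 states
  (b | a)? → 8 states
  a(b | a)? → 10 states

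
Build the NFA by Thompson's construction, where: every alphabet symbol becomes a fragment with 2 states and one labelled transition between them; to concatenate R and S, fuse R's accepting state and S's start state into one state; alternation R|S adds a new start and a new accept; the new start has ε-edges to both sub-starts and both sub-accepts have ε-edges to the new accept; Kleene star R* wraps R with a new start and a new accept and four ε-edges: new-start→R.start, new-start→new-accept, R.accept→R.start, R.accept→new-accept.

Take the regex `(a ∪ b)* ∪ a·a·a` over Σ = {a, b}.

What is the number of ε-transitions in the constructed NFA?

Building bottom-up:
Each of the 5 symbol leaves contributes 0 ε-transitions.
  a ∪ b → 4 ε-transitions
  (a ∪ b)* → 8 ε-transitions
  a·a·a → 0 ε-transitions
  (a ∪ b)* ∪ a·a·a → 12 ε-transitions

12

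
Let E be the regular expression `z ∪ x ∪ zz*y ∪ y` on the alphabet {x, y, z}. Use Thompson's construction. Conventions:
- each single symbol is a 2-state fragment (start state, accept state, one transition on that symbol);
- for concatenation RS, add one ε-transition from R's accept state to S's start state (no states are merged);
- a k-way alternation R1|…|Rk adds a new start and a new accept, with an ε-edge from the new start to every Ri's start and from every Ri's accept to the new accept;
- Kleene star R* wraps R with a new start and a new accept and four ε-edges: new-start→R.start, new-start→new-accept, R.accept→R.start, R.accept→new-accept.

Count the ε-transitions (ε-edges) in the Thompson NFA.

Building bottom-up:
Each of the 6 symbol leaves contributes 0 ε-transitions.
  z* = 4 ε-transitions
  zz*y = 6 ε-transitions
  z ∪ x ∪ zz*y ∪ y = 14 ε-transitions

14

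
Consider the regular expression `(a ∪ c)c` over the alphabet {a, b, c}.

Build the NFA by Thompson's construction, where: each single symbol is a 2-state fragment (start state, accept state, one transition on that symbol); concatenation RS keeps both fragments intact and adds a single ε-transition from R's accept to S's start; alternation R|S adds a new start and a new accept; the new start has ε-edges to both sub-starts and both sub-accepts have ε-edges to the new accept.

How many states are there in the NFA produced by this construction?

Per subexpression:
Each of the 3 symbol leaves contributes a 2-state fragment.
  a ∪ c : 6 states
  (a ∪ c)c : 8 states

8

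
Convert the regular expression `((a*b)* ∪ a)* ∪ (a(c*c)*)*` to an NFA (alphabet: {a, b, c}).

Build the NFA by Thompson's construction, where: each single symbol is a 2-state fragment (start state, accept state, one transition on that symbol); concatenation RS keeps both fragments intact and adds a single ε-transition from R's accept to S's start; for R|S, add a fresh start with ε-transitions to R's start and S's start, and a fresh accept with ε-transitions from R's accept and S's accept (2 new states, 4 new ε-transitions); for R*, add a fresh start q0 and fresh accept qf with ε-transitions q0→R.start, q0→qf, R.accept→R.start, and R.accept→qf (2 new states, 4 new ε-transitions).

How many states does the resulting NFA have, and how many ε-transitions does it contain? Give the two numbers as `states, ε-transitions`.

28, 35

Building bottom-up:
Each of the 6 symbol leaves contributes 2 states and 0 ε-transitions.
  a* = 4 states, 4 ε-transitions
  a*b = 6 states, 5 ε-transitions
  (a*b)* = 8 states, 9 ε-transitions
  (a*b)* ∪ a = 12 states, 13 ε-transitions
  ((a*b)* ∪ a)* = 14 states, 17 ε-transitions
  c* = 4 states, 4 ε-transitions
  c*c = 6 states, 5 ε-transitions
  (c*c)* = 8 states, 9 ε-transitions
  a(c*c)* = 10 states, 10 ε-transitions
  (a(c*c)*)* = 12 states, 14 ε-transitions
  ((a*b)* ∪ a)* ∪ (a(c*c)*)* = 28 states, 35 ε-transitions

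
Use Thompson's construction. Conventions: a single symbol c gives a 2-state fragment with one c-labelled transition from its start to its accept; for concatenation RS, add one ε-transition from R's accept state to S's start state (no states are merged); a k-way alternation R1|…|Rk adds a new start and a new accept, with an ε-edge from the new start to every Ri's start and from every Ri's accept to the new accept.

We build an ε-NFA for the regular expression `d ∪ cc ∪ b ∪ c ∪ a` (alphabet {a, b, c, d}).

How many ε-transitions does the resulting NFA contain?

Per subexpression:
Each of the 6 symbol leaves contributes 0 ε-transitions.
  cc : 1 ε-transition
  d ∪ cc ∪ b ∪ c ∪ a : 11 ε-transitions

11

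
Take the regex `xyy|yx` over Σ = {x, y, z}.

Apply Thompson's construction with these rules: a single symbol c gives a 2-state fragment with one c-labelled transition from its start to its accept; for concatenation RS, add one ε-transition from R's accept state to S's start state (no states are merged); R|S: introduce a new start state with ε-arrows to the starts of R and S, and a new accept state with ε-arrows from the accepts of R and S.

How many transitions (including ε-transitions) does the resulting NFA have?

Per subexpression:
Each of the 5 symbol leaves contributes 1 transition (1 symbol, 0 ε).
  xyy → 5 transitions (3 symbol, 2 ε)
  yx → 3 transitions (2 symbol, 1 ε)
  xyy|yx → 12 transitions (5 symbol, 7 ε)

12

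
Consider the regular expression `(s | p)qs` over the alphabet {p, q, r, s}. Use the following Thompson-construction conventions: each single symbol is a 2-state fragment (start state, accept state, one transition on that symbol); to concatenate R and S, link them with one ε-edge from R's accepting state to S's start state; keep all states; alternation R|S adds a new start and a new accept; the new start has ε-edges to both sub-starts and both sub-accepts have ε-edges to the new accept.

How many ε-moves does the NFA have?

Building bottom-up:
Each of the 4 symbol leaves contributes 0 ε-transitions.
  s | p → 4 ε-transitions
  (s | p)qs → 6 ε-transitions

6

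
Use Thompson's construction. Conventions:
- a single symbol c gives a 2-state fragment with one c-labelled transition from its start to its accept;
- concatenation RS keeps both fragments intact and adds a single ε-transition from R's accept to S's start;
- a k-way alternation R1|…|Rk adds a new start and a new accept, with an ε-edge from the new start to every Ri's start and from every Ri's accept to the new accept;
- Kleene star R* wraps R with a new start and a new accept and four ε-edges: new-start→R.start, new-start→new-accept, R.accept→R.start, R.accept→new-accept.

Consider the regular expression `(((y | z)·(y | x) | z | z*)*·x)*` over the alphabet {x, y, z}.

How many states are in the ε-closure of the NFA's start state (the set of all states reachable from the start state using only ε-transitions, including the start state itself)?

Work bottom-up. For each fragment F, track |ε-closure(F.start)| and whether F's accept lies in that closure (i.e. whether F accepts ε). A single-symbol fragment has closure size 1 and does not accept ε.
  y | z → |closure| = 1 + 1 + 1 = 3 (the new accept is not ε-reachable since no branch accepts ε)
  y | x → new start ε-reaches every alternative's start; none of them accept ε, so the new accept is not reached: |closure| = 1 + 1 + 1 = 3
  (y | z)·(y | x) → |closure| equals the left operand's closure size = 3 (its accept is not ε-reachable, so the closure stops there)
  z* → new start has ε-edges to the inner start and to the new accept, so |closure| = 2 + 1 = 3
  (y | z)·(y | x) | z | z* → new start ε-reaches every alternative's start; at least one alternative accepts ε, so the union's new accept is reached too: |closure| = 1 + 3 + 1 + 3 + 1 = 9
  ((y | z)·(y | x) | z | z*)* → new start has ε-edges to the inner start and to the new accept, so |closure| = 2 + 9 = 11
  ((y | z)·(y | x) | z | z*)*·x → |closure| = 11 + 1 = 12 (closure spills across the concat boundary because the left factor accepts ε)
  (((y | z)·(y | x) | z | z*)*·x)* → |closure| = 1 (new start) + 12 (body) + 1 (new accept) = 14

14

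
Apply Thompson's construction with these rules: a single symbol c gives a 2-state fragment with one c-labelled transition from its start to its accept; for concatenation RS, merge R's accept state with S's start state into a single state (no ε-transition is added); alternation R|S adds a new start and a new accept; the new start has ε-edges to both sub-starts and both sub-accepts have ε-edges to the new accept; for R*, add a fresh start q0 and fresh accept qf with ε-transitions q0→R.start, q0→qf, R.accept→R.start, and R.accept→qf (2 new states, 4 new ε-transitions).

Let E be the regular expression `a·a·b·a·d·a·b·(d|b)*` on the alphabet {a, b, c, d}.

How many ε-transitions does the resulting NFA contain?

8

Building bottom-up:
Each of the 9 symbol leaves contributes 0 ε-transitions.
  d|b = 4 ε-transitions
  (d|b)* = 8 ε-transitions
  a·a·b·a·d·a·b·(d|b)* = 8 ε-transitions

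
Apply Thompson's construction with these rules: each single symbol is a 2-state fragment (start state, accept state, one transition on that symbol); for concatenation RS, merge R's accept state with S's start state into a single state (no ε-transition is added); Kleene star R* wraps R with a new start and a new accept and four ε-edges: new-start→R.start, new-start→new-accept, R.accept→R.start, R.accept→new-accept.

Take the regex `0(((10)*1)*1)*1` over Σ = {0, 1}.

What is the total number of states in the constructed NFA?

By structural recursion:
Each of the 6 symbol leaves contributes a 2-state fragment.
  10 = 3 states
  (10)* = 5 states
  (10)*1 = 6 states
  ((10)*1)* = 8 states
  ((10)*1)*1 = 9 states
  (((10)*1)*1)* = 11 states
  0(((10)*1)*1)*1 = 13 states

13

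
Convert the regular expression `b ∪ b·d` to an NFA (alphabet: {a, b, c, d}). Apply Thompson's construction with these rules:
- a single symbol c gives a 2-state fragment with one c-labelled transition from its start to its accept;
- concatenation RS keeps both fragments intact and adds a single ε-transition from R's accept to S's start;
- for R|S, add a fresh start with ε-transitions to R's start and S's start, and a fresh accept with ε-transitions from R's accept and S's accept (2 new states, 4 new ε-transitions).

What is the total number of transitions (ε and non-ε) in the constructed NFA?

8

By structural recursion:
Each of the 3 symbol leaves contributes 1 transition (1 symbol, 0 ε).
  b·d → 3 transitions (2 symbol, 1 ε)
  b ∪ b·d → 8 transitions (3 symbol, 5 ε)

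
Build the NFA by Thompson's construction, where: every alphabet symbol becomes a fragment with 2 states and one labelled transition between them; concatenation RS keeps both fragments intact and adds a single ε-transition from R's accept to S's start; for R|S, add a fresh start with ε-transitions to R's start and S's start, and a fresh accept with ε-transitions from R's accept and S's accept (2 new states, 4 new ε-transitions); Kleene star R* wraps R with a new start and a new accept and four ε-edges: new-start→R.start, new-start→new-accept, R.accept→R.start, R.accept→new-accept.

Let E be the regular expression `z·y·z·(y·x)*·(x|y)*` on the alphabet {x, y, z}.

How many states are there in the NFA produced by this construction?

Bottom-up over the parse tree:
Each of the 7 symbol leaves contributes a 2-state fragment.
  y·x → 4 states
  (y·x)* → 6 states
  x|y → 6 states
  (x|y)* → 8 states
  z·y·z·(y·x)*·(x|y)* → 20 states

20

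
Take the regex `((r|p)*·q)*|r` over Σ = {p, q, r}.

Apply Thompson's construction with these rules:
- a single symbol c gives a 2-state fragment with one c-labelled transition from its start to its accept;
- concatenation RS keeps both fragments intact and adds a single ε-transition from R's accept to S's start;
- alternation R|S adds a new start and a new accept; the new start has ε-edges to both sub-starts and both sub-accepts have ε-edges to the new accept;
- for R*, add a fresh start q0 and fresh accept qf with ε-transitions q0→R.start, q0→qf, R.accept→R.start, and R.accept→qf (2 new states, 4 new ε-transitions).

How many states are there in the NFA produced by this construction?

Recursing over subexpressions:
Each of the 4 symbol leaves contributes a 2-state fragment.
  r|p : 6 states
  (r|p)* : 8 states
  (r|p)*·q : 10 states
  ((r|p)*·q)* : 12 states
  ((r|p)*·q)*|r : 16 states

16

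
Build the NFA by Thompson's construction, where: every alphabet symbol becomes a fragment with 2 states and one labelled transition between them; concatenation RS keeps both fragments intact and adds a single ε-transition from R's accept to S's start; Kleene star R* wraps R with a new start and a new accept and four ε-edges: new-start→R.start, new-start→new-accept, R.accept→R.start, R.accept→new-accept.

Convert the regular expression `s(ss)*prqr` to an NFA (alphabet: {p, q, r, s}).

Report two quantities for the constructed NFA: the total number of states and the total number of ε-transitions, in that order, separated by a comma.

By structural recursion:
Each of the 7 symbol leaves contributes 2 states and 0 ε-transitions.
  ss — 4 states, 1 ε-transition
  (ss)* — 6 states, 5 ε-transitions
  s(ss)*prqr — 16 states, 10 ε-transitions

16, 10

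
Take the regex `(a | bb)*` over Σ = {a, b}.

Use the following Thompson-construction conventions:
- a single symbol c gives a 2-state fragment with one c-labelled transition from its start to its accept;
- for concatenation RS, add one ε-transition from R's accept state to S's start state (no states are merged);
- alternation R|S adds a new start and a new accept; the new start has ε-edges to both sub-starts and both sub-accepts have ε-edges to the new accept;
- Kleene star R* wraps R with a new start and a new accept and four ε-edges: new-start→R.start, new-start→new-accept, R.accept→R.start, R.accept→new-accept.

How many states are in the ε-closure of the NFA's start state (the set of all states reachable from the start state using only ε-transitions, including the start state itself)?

Let C(F) = |ε-closure(F.start)| within fragment F, and note whether F accepts ε. Symbol fragments have C = 1 and do not accept ε. Then:
  bb — same as the first factor's closure: |closure| = 1
  a | bb — new start ε-reaches every alternative's start; none of them accept ε, so the new accept is not reached: |closure| = 1 + 1 + 1 = 3
  (a | bb)* — the star's fresh start ε-reaches both the body's start and the fresh accept: |closure| = 2 + 3 = 5

5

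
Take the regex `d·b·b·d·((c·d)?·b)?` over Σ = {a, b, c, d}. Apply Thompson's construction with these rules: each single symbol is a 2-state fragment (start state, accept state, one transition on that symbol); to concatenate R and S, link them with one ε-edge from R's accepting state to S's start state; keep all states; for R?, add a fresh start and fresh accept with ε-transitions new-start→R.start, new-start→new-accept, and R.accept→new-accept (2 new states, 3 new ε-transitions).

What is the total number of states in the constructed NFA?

Building bottom-up:
Each of the 7 symbol leaves contributes a 2-state fragment.
  c·d = 4 states
  (c·d)? = 6 states
  (c·d)?·b = 8 states
  ((c·d)?·b)? = 10 states
  d·b·b·d·((c·d)?·b)? = 18 states

18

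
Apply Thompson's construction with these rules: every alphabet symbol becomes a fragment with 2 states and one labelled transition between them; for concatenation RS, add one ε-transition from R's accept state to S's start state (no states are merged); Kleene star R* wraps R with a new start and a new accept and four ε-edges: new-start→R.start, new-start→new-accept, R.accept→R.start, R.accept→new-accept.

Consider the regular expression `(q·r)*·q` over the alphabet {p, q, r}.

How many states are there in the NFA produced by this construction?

8

By structural recursion:
Each of the 3 symbol leaves contributes a 2-state fragment.
  q·r = 4 states
  (q·r)* = 6 states
  (q·r)*·q = 8 states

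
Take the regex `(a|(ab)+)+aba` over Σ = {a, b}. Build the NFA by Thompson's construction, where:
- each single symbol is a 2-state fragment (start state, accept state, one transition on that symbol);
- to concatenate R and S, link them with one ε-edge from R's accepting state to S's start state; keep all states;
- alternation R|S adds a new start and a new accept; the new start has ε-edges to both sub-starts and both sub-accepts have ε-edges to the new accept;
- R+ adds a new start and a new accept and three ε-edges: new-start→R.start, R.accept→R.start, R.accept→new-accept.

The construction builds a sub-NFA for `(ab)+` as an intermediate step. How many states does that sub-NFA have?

6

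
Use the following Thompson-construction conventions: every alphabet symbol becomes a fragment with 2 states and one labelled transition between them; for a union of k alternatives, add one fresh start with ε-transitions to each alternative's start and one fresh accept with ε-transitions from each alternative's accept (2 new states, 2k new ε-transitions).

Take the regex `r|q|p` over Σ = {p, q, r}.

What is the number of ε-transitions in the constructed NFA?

6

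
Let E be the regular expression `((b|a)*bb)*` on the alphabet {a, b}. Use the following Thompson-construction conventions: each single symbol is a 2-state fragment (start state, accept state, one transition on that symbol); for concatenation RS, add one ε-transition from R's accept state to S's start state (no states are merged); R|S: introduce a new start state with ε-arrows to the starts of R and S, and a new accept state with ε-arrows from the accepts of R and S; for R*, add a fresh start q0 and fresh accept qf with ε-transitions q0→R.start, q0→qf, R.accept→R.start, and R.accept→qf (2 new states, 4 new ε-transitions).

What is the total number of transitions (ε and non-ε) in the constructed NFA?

18

Building bottom-up:
Each of the 4 symbol leaves contributes 1 transition (1 symbol, 0 ε).
  b|a : 6 transitions (2 symbol, 4 ε)
  (b|a)* : 10 transitions (2 symbol, 8 ε)
  (b|a)*bb : 14 transitions (4 symbol, 10 ε)
  ((b|a)*bb)* : 18 transitions (4 symbol, 14 ε)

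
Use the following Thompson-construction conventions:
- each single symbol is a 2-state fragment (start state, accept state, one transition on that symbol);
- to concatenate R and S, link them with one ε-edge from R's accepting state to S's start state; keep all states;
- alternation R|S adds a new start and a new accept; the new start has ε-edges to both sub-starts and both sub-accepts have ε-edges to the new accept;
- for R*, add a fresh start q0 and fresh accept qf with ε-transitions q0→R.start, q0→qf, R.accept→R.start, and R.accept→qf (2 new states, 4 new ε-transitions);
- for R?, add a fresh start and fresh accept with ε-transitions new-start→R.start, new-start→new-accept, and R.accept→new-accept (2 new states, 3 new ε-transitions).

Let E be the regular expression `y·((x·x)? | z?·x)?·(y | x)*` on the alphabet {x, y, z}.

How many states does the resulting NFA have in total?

26

By structural recursion:
Each of the 7 symbol leaves contributes a 2-state fragment.
  x·x → 4 states
  (x·x)? → 6 states
  z? → 4 states
  z?·x → 6 states
  (x·x)? | z?·x → 14 states
  ((x·x)? | z?·x)? → 16 states
  y | x → 6 states
  (y | x)* → 8 states
  y·((x·x)? | z?·x)?·(y | x)* → 26 states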